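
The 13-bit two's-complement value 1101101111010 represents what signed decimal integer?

pattern = 1101101111010 (MSB is 1 ⇒ negative)
Invert: 0010010000101, add 1 → 0010010000110 = 1158, so the value is -1158.
(Equivalently: 7034 - 2^13 = 7034 - 8192 = -1158.)

-1158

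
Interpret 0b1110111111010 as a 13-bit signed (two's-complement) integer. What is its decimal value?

-518

pattern = 1110111111010 (MSB is 1 ⇒ negative)
Invert: 0001000000101, add 1 → 0001000000110 = 518, so the value is -518.
(Equivalently: 7674 - 2^13 = 7674 - 8192 = -518.)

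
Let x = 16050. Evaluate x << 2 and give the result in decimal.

64200

16050 = 0011111010110010
shift left by 2 → 1111101011001000 = 64200
(equivalently, 16050 × 2^2 = 16050 × 4)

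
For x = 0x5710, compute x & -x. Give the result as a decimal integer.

x = 101011100010000 = 22288
-x (two's complement) = …010100011110000
AND   = 000000000010000 = 16
(x & -x isolates the lowest set bit of x.)

16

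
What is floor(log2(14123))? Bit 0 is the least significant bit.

13

14123 = 11011100101011
The topmost 1 is at position 13 (since 2^13 = 8192 ≤ 14123 < 16384).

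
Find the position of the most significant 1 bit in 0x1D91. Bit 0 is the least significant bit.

0x1D91 = 1110110010001
The topmost 1 is at position 12 (since 2^12 = 4096 ≤ 7569 < 8192).

12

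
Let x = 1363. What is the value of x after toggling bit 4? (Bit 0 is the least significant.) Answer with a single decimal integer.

1347

x = 10101010011
bit 4 is currently 1; toggle it via x ^ (1 << 4) = x ^ 16
→ 10101000011 = 1347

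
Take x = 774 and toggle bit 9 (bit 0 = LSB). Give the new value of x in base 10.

x = 0001100000110
bit 9 is currently 1; toggle it via x ^ (1 << 9) = x ^ 512
→ 0000100000110 = 262

262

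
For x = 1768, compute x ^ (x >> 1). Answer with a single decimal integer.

1436

x = 11011101000 = 1768
x>>1 = 01101110100
XOR  = 10110011100 = 1436
(x ^ (x >> 1) gives the standard binary-reflected Gray code of x.)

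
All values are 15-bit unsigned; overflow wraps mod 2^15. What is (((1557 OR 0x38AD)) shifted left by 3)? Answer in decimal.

1557 = 000011000010101
0x38AD = 011100010101101
→ OR → 011111010111101 = 16061
→ shifted left by 3 (mod 2^15) → 111010111101000 = 30184

30184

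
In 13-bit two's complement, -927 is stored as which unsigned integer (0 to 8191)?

927 in 13 bits: 0001110011111
Invert: 1110001100000
Add 1:  1110001100001 = 7265
(Check: 2^13 - 927 = 8192 - 927 = 7265.)

7265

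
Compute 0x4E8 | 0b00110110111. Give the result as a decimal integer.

0x4E8 = 10011101000
b = 00110110111
 OR → 10111111111 = 1535

1535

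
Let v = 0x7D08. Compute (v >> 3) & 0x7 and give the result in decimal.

1

v = 111110100001000
Shift right by 3: 111110100001
Mask low 3 bits: 001 = 1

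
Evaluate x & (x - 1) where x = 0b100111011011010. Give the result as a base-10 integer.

x = 100111011011010 = 20186
x - 1 = 100111011011001
AND   = 100111011011000 = 20184
(x & (x - 1) clears the lowest set bit of x.)

20184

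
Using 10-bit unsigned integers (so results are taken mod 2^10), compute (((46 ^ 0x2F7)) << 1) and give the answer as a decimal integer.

434

46 = 0000101110
0x2F7 = 1011110111
→ ^ → 1011011001 = 729
→ << 1 (mod 2^10) → 0110110010 = 434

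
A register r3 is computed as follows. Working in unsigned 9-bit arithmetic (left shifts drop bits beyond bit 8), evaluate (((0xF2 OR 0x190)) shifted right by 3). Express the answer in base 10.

62

0xF2 = 011110010
0x190 = 110010000
→ OR → 111110010 = 498
→ shifted right by 3 → 000111110 = 62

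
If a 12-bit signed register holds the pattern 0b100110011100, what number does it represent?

pattern = 100110011100 (MSB is 1 ⇒ negative)
Invert: 011001100011, add 1 → 011001100100 = 1636, so the value is -1636.
(Equivalently: 2460 - 2^12 = 2460 - 4096 = -1636.)

-1636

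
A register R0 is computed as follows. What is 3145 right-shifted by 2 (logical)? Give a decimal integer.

786

3145 = 110001001001
shift right by 2 → 001100010010 = 786
(equivalently, floor(3145 / 4))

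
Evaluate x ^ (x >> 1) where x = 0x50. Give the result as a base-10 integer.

x = 1010000 = 80
x>>1 = 0101000
XOR  = 1111000 = 120
(x ^ (x >> 1) gives the standard binary-reflected Gray code of x.)

120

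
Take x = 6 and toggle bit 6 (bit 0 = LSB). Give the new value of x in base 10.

70

x = 000000110
bit 6 is currently 0; toggle it via x ^ (1 << 6) = x ^ 64
→ 001000110 = 70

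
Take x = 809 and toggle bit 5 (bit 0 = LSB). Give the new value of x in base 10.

777

x = 1100101001
bit 5 is currently 1; toggle it via x ^ (1 << 5) = x ^ 32
→ 1100001001 = 777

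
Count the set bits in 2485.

2485 = 100110110101
Count the 1s: 1 + 1 + 1 + 1 + 1 + 1 + 1 = 7

7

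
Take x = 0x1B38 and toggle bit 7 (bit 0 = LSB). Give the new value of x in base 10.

7096

x = 1101100111000
bit 7 is currently 0; toggle it via x ^ (1 << 7) = x ^ 128
→ 1101110111000 = 7096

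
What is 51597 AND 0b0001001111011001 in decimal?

393

51597 = 1100100110001101
b = 0001001111011001
AND → 0000000110001001 = 393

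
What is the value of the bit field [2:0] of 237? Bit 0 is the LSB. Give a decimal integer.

5

v = 11101101
Shift right by 0: 11101101
Mask low 3 bits: 101 = 5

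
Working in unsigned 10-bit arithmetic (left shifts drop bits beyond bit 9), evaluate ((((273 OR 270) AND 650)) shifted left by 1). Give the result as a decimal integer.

273 = 0100010001
270 = 0100001110
→ OR → 0100011111 = 287
650 = 1010001010
→ AND → 0000001010 = 10
→ shifted left by 1 (mod 2^10) → 0000010100 = 20

20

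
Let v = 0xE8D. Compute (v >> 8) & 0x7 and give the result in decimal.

6

v = 111010001101
Shift right by 8: 1110
Mask low 3 bits: 110 = 6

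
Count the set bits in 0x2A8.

0x2A8 = 1010101000
Count the 1s: 1 + 1 + 1 + 1 = 4

4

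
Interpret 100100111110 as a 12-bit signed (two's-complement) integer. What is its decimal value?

-1730

pattern = 100100111110 (MSB is 1 ⇒ negative)
Invert: 011011000001, add 1 → 011011000010 = 1730, so the value is -1730.
(Equivalently: 2366 - 2^12 = 2366 - 4096 = -1730.)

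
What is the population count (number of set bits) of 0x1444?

4

0x1444 = 1010001000100
Count the 1s: 1 + 1 + 1 + 1 = 4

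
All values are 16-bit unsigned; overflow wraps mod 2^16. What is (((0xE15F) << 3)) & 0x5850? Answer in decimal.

0xE15F = 1110000101011111
→ << 3 (mod 2^16) → 0000101011111000 = 2808
0x5850 = 0101100001010000
→ & → 0000100001010000 = 2128

2128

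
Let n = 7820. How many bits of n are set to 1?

7

7820 = 1111010001100
Count the 1s: 1 + 1 + 1 + 1 + 1 + 1 + 1 = 7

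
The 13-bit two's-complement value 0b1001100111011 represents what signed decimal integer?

pattern = 1001100111011 (MSB is 1 ⇒ negative)
Invert: 0110011000100, add 1 → 0110011000101 = 3269, so the value is -3269.
(Equivalently: 4923 - 2^13 = 4923 - 8192 = -3269.)

-3269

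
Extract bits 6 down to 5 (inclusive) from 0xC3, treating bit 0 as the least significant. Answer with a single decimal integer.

2

v = 0011000011
Shift right by 5: 00110
Mask low 2 bits: 10 = 2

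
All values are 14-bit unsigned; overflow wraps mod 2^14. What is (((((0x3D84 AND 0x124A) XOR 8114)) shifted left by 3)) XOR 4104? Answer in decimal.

11672

0x3D84 = 11110110000100
0x124A = 01001001001010
→ AND → 01000000000000 = 4096
8114 = 01111110110010
→ XOR → 00111110110010 = 4018
→ shifted left by 3 (mod 2^14) → 11110110010000 = 15760
4104 = 01000000001000
→ XOR → 10110110011000 = 11672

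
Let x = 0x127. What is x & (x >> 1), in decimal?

x = 100100111 = 295
x>>1 = 010010011
AND  = 000000011 = 3
(x & (x >> 1) has a 1 wherever x has two consecutive 1 bits.)

3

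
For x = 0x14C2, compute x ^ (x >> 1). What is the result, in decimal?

x = 1010011000010 = 5314
x>>1 = 0101001100001
XOR  = 1111010100011 = 7843
(x ^ (x >> 1) gives the standard binary-reflected Gray code of x.)

7843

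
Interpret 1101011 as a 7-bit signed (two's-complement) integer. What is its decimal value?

-21

pattern = 1101011 (MSB is 1 ⇒ negative)
Invert: 0010100, add 1 → 0010101 = 21, so the value is -21.
(Equivalently: 107 - 2^7 = 107 - 128 = -21.)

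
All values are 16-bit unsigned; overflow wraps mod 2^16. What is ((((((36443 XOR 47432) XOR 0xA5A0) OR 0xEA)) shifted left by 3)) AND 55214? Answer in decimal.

38792

36443 = 1000111001011011
47432 = 1011100101001000
→ XOR → 0011011100010011 = 14099
0xA5A0 = 1010010110100000
→ XOR → 1001001010110011 = 37555
0xEA = 0000000011101010
→ OR → 1001001011111011 = 37627
→ shifted left by 3 (mod 2^16) → 1001011111011000 = 38872
55214 = 1101011110101110
→ AND → 1001011110001000 = 38792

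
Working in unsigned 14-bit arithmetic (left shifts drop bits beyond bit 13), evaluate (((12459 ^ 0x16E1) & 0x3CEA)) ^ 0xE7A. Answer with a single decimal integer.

12459 = 11000010101011
0x16E1 = 01011011100001
→ ^ → 10011001001010 = 9802
0x3CEA = 11110011101010
→ & → 10010001001010 = 9290
0xE7A = 00111001111010
→ ^ → 10101000110000 = 10800

10800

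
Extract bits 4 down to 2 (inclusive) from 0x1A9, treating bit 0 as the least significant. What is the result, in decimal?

2

v = 0110101001
Shift right by 2: 01101010
Mask low 3 bits: 010 = 2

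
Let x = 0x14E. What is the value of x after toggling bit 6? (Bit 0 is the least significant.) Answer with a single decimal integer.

270

x = 00101001110
bit 6 is currently 1; toggle it via x ^ (1 << 6) = x ^ 64
→ 00100001110 = 270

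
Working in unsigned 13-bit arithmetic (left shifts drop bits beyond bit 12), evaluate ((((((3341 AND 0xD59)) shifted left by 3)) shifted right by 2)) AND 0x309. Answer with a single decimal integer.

512

3341 = 0110100001101
0xD59 = 0110101011001
→ AND → 0110100001001 = 3337
→ shifted left by 3 (mod 2^13) → 0100001001000 = 2120
→ shifted right by 2 → 0001000010010 = 530
0x309 = 0001100001001
→ AND → 0001000000000 = 512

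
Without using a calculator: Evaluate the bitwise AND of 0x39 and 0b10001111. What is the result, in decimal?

9

0x39 = 00111001
b = 10001111
AND → 00001001 = 9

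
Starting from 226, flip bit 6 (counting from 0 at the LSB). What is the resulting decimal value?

x = 011100010
bit 6 is currently 1; toggle it via x ^ (1 << 6) = x ^ 64
→ 010100010 = 162

162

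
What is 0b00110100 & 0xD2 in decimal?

16

a = 00110100
0xD2 = 11010010
AND → 00010000 = 16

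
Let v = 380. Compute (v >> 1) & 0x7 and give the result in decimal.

6

v = 0101111100
Shift right by 1: 010111110
Mask low 3 bits: 110 = 6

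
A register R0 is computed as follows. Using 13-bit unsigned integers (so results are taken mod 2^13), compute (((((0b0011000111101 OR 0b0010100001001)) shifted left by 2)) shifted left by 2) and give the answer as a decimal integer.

5072

0b0011000111101 = 0011000111101
0b0010100001001 = 0010100001001
→ OR → 0011100111101 = 1853
→ shifted left by 2 (mod 2^13) → 1110011110100 = 7412
→ shifted left by 2 (mod 2^13) → 1001111010000 = 5072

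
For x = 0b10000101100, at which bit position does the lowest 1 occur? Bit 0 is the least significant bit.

0b10000101100 = 10000101100
Trailing zeros: 2, so the lowest set bit is bit 2 (value 4).

2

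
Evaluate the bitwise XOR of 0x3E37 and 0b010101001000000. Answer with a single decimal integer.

5239

0x3E37 = 11111000110111
b = 10101001000000
XOR → 01010001110111 = 5239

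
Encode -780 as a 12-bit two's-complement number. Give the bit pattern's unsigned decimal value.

3316

780 in 12 bits: 001100001100
Invert: 110011110011
Add 1:  110011110100 = 3316
(Check: 2^12 - 780 = 4096 - 780 = 3316.)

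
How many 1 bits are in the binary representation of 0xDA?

5

0xDA = 11011010
Count the 1s: 1 + 1 + 1 + 1 + 1 = 5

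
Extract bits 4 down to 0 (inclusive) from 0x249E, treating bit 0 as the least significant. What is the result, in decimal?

30

v = 010010010011110
Shift right by 0: 010010010011110
Mask low 5 bits: 11110 = 30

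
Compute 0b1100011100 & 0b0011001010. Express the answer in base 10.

a = 1100011100
b = 0011001010
AND → 0000001000 = 8

8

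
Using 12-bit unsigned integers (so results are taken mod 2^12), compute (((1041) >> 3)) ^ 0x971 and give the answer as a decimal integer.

2547

1041 = 010000010001
→ >> 3 → 000010000010 = 130
0x971 = 100101110001
→ ^ → 100111110011 = 2547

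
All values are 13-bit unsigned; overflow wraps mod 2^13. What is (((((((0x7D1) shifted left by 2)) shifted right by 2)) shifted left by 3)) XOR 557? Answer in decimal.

0x7D1 = 0011111010001
→ shifted left by 2 (mod 2^13) → 1111101000100 = 8004
→ shifted right by 2 → 0011111010001 = 2001
→ shifted left by 3 (mod 2^13) → 1111010001000 = 7816
557 = 0001000101101
→ XOR → 1110010100101 = 7333

7333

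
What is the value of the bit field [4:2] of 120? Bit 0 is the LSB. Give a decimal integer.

6

v = 00001111000
Shift right by 2: 000011110
Mask low 3 bits: 110 = 6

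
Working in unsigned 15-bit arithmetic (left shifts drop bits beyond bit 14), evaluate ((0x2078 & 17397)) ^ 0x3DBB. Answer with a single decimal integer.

15819

0x2078 = 010000001111000
17397 = 100001111110101
→ & → 000000001110000 = 112
0x3DBB = 011110110111011
→ ^ → 011110111001011 = 15819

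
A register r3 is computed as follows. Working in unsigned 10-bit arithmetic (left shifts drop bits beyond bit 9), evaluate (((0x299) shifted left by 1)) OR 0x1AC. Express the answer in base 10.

446

0x299 = 1010011001
→ shifted left by 1 (mod 2^10) → 0100110010 = 306
0x1AC = 0110101100
→ OR → 0110111110 = 446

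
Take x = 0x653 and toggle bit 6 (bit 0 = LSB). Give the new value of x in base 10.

x = 0011001010011
bit 6 is currently 1; toggle it via x ^ (1 << 6) = x ^ 64
→ 0011000010011 = 1555

1555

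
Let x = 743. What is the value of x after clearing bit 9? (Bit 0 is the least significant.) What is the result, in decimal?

x = 001011100111
bit 9 is currently 1; clear it via x & ~(1 << 9) = x & ~512
→ 000011100111 = 231

231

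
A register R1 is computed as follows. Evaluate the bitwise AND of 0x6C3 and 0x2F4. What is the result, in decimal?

0x6C3 = 11011000011
0x2F4 = 01011110100
AND → 01011000000 = 704

704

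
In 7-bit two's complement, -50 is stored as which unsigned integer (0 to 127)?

50 in 7 bits: 0110010
Invert: 1001101
Add 1:  1001110 = 78
(Check: 2^7 - 50 = 128 - 50 = 78.)

78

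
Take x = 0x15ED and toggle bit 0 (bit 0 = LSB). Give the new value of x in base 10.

5612

x = 1010111101101
bit 0 is currently 1; toggle it via x ^ (1 << 0) = x ^ 1
→ 1010111101100 = 5612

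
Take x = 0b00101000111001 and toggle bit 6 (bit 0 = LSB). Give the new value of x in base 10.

x = 00101000111001
bit 6 is currently 0; toggle it via x ^ (1 << 6) = x ^ 64
→ 00101001111001 = 2681

2681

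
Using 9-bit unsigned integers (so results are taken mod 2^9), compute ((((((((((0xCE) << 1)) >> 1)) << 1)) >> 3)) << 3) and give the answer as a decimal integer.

408

0xCE = 011001110
→ << 1 (mod 2^9) → 110011100 = 412
→ >> 1 → 011001110 = 206
→ << 1 (mod 2^9) → 110011100 = 412
→ >> 3 → 000110011 = 51
→ << 3 (mod 2^9) → 110011000 = 408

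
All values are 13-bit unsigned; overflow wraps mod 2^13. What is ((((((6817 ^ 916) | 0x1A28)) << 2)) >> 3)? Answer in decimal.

414

6817 = 1101010100001
916 = 0001110010100
→ ^ → 1100100110101 = 6453
0x1A28 = 1101000101000
→ | → 1101100111101 = 6973
→ << 2 (mod 2^13) → 0110011110100 = 3316
→ >> 3 → 0000110011110 = 414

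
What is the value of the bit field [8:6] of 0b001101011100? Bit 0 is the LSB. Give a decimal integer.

5

v = 001101011100
Shift right by 6: 001101
Mask low 3 bits: 101 = 5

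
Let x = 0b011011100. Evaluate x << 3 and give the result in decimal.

1760

x = 00011011100
shift left by 3 → 11011100000 = 1760
(equivalently, 220 × 2^3 = 220 × 8)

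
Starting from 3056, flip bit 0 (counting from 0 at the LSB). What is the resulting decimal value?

3057

x = 101111110000
bit 0 is currently 0; toggle it via x ^ (1 << 0) = x ^ 1
→ 101111110001 = 3057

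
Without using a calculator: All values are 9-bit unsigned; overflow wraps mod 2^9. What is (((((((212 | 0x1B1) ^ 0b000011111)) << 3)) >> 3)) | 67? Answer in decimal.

107

212 = 011010100
0x1B1 = 110110001
→ | → 111110101 = 501
0b000011111 = 000011111
→ ^ → 111101010 = 490
→ << 3 (mod 2^9) → 101010000 = 336
→ >> 3 → 000101010 = 42
67 = 001000011
→ | → 001101011 = 107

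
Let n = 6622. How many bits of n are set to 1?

6622 = 1100111011110
Count the 1s: 1 + 1 + 1 + 1 + 1 + 1 + 1 + 1 + 1 = 9

9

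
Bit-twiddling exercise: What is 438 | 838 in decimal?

438 = 0110110110
838 = 1101000110
 OR → 1111110110 = 1014

1014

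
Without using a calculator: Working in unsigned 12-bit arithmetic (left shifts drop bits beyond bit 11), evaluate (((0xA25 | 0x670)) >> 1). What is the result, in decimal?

1850

0xA25 = 101000100101
0x670 = 011001110000
→ | → 111001110101 = 3701
→ >> 1 → 011100111010 = 1850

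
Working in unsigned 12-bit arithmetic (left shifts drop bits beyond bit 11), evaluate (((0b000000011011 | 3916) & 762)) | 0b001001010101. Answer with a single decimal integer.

0b000000011011 = 000000011011
3916 = 111101001100
→ | → 111101011111 = 3935
762 = 001011111010
→ & → 001001011010 = 602
0b001001010101 = 001001010101
→ | → 001001011111 = 607

607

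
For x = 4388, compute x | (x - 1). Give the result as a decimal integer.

x = 1000100100100 = 4388
x - 1 = 1000100100011
OR    = 1000100100111 = 4391
(x | (x - 1) sets all bits below the lowest set bit.)

4391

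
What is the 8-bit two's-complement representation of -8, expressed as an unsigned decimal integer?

8 in 8 bits: 00001000
Invert: 11110111
Add 1:  11111000 = 248
(Check: 2^8 - 8 = 256 - 8 = 248.)

248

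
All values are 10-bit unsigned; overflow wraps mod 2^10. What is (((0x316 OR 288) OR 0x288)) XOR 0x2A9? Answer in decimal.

279

0x316 = 1100010110
288 = 0100100000
→ OR → 1100110110 = 822
0x288 = 1010001000
→ OR → 1110111110 = 958
0x2A9 = 1010101001
→ XOR → 0100010111 = 279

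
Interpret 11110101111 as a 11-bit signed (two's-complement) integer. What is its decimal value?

-81

pattern = 11110101111 (MSB is 1 ⇒ negative)
Invert: 00001010000, add 1 → 00001010001 = 81, so the value is -81.
(Equivalently: 1967 - 2^11 = 1967 - 2048 = -81.)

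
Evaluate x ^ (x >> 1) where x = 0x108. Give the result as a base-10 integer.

x = 100001000 = 264
x>>1 = 010000100
XOR  = 110001100 = 396
(x ^ (x >> 1) gives the standard binary-reflected Gray code of x.)

396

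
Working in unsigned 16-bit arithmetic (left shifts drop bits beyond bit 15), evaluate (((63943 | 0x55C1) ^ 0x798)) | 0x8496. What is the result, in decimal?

63943 = 1111100111000111
0x55C1 = 0101010111000001
→ | → 1111110111000111 = 64967
0x798 = 0000011110011000
→ ^ → 1111101001011111 = 64095
0x8496 = 1000010010010110
→ | → 1111111011011111 = 65247

65247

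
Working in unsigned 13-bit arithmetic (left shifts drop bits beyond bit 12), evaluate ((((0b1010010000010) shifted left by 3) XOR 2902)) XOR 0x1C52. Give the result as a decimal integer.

0b1010010000010 = 1010010000010
→ shifted left by 3 (mod 2^13) → 0010000010000 = 1040
2902 = 0101101010110
→ XOR → 0111101000110 = 3910
0x1C52 = 1110001010010
→ XOR → 1001100010100 = 4884

4884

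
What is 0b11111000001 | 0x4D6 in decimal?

a = 11111000001
0x4D6 = 10011010110
 OR → 11111010111 = 2007

2007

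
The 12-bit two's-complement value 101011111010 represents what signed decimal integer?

-1286

pattern = 101011111010 (MSB is 1 ⇒ negative)
Invert: 010100000101, add 1 → 010100000110 = 1286, so the value is -1286.
(Equivalently: 2810 - 2^12 = 2810 - 4096 = -1286.)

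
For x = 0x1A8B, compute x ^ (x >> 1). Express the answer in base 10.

6094

x = 1101010001011 = 6795
x>>1 = 0110101000101
XOR  = 1011111001110 = 6094
(x ^ (x >> 1) gives the standard binary-reflected Gray code of x.)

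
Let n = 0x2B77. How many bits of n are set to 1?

0x2B77 = 10101101110111
Count the 1s: 1 + 1 + 1 + 1 + 1 + 1 + 1 + 1 + 1 + 1 = 10

10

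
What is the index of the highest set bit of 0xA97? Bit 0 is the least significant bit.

0xA97 = 101010010111
The topmost 1 is at position 11 (since 2^11 = 2048 ≤ 2711 < 4096).

11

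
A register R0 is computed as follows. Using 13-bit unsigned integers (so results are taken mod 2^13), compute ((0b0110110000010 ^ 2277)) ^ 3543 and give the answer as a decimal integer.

0b0110110000010 = 0110110000010
2277 = 0100011100101
→ ^ → 0010101100111 = 1383
3543 = 0110111010111
→ ^ → 0100010110000 = 2224

2224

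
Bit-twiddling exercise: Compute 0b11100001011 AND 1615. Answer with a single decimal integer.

1547

a = 11100001011
1615 = 11001001111
AND → 11000001011 = 1547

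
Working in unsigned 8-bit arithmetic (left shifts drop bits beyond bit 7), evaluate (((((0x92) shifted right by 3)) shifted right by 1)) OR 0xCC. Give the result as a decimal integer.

205

0x92 = 10010010
→ shifted right by 3 → 00010010 = 18
→ shifted right by 1 → 00001001 = 9
0xCC = 11001100
→ OR → 11001101 = 205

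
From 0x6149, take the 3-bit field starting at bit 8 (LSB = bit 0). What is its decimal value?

v = 110000101001001
Shift right by 8: 1100001
Mask low 3 bits: 001 = 1

1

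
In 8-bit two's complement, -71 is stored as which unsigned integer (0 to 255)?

71 in 8 bits: 01000111
Invert: 10111000
Add 1:  10111001 = 185
(Check: 2^8 - 71 = 256 - 71 = 185.)

185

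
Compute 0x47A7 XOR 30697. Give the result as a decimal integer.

0x47A7 = 100011110100111
30697 = 111011111101001
XOR → 011000001001110 = 12366

12366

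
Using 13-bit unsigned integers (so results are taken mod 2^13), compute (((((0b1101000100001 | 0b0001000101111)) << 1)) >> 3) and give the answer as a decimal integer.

651

0b1101000100001 = 1101000100001
0b0001000101111 = 0001000101111
→ | → 1101000101111 = 6703
→ << 1 (mod 2^13) → 1010001011110 = 5214
→ >> 3 → 0001010001011 = 651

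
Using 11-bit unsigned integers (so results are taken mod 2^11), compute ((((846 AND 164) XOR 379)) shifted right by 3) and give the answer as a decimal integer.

846 = 01101001110
164 = 00010100100
→ AND → 00000000100 = 4
379 = 00101111011
→ XOR → 00101111111 = 383
→ shifted right by 3 → 00000101111 = 47

47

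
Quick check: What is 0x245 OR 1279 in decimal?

1791

0x245 = 01001000101
1279 = 10011111111
 OR → 11011111111 = 1791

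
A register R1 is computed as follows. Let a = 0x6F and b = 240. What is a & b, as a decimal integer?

96

0x6F = 01101111
240 = 11110000
AND → 01100000 = 96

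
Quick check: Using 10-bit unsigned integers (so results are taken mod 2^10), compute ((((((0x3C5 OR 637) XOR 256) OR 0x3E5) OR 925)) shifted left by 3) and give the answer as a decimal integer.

0x3C5 = 1111000101
637 = 1001111101
→ OR → 1111111101 = 1021
256 = 0100000000
→ XOR → 1011111101 = 765
0x3E5 = 1111100101
→ OR → 1111111101 = 1021
925 = 1110011101
→ OR → 1111111101 = 1021
→ shifted left by 3 (mod 2^10) → 1111101000 = 1000

1000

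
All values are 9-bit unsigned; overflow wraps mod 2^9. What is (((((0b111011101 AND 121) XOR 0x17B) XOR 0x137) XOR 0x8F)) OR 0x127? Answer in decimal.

0b111011101 = 111011101
121 = 001111001
→ AND → 001011001 = 89
0x17B = 101111011
→ XOR → 100100010 = 290
0x137 = 100110111
→ XOR → 000010101 = 21
0x8F = 010001111
→ XOR → 010011010 = 154
0x127 = 100100111
→ OR → 110111111 = 447

447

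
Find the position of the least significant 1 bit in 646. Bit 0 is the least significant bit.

646 = 1010000110
Trailing zeros: 1, so the lowest set bit is bit 1 (value 2).

1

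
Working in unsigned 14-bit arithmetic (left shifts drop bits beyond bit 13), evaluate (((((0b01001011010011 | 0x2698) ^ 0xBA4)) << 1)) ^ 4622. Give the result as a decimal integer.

0b01001011010011 = 01001011010011
0x2698 = 10011010011000
→ | → 11011011011011 = 14043
0xBA4 = 00101110100100
→ ^ → 11110101111111 = 15743
→ << 1 (mod 2^14) → 11101011111110 = 15102
4622 = 01001000001110
→ ^ → 10100011110000 = 10480

10480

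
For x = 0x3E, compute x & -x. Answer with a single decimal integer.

2

x = 111110 = 62
-x (two's complement) = …000010
AND   = 000010 = 2
(x & -x isolates the lowest set bit of x.)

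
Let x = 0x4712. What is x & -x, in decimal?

2

x = 100011100010010 = 18194
-x (two's complement) = …011100011101110
AND   = 000000000000010 = 2
(x & -x isolates the lowest set bit of x.)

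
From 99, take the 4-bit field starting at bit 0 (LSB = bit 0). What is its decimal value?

3

v = 01100011
Shift right by 0: 01100011
Mask low 4 bits: 0011 = 3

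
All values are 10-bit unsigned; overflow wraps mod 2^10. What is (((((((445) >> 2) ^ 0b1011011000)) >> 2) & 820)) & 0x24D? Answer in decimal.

445 = 0110111101
→ >> 2 → 0001101111 = 111
0b1011011000 = 1011011000
→ ^ → 1010110111 = 695
→ >> 2 → 0010101101 = 173
820 = 1100110100
→ & → 0000100100 = 36
0x24D = 1001001101
→ & → 0000000100 = 4

4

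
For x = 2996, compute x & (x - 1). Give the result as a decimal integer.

2992

x = 101110110100 = 2996
x - 1 = 101110110011
AND   = 101110110000 = 2992
(x & (x - 1) clears the lowest set bit of x.)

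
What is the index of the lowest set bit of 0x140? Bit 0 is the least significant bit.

0x140 = 101000000
Trailing zeros: 6, so the lowest set bit is bit 6 (value 64).

6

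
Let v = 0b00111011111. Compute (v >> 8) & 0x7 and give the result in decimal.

v = 00111011111
Shift right by 8: 001
Mask low 3 bits: 001 = 1

1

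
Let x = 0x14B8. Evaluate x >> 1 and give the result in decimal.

2652

0x14B8 = 1010010111000
shift right by 1 → 0101001011100 = 2652
(equivalently, floor(5304 / 2))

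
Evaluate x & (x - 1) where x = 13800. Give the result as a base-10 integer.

x = 11010111101000 = 13800
x - 1 = 11010111100111
AND   = 11010111100000 = 13792
(x & (x - 1) clears the lowest set bit of x.)

13792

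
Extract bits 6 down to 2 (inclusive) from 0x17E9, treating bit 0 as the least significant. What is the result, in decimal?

v = 1011111101001
Shift right by 2: 10111111010
Mask low 5 bits: 11010 = 26

26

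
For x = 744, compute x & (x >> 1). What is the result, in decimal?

96

x = 1011101000 = 744
x>>1 = 0101110100
AND  = 0001100000 = 96
(x & (x >> 1) has a 1 wherever x has two consecutive 1 bits.)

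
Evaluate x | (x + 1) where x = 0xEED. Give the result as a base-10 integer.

3823

x = 111011101101 = 3821
x + 1 = 111011101110
OR    = 111011101111 = 3823
(x | (x + 1) sets the lowest cleared bit.)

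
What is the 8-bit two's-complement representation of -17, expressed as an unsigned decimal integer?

239

17 in 8 bits: 00010001
Invert: 11101110
Add 1:  11101111 = 239
(Check: 2^8 - 17 = 256 - 17 = 239.)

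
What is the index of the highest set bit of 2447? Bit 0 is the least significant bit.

11

2447 = 100110001111
The topmost 1 is at position 11 (since 2^11 = 2048 ≤ 2447 < 4096).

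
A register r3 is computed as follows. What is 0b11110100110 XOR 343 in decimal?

1777

a = 11110100110
343 = 00101010111
XOR → 11011110001 = 1777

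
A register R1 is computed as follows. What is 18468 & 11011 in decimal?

18468 = 100100000100100
11011 = 010101100000011
AND → 000100000000000 = 2048

2048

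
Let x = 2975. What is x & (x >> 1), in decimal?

x = 101110011111 = 2975
x>>1 = 010111001111
AND  = 000110001111 = 399
(x & (x >> 1) has a 1 wherever x has two consecutive 1 bits.)

399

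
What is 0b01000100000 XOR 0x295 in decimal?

181

a = 1000100000
0x295 = 1010010101
XOR → 0010110101 = 181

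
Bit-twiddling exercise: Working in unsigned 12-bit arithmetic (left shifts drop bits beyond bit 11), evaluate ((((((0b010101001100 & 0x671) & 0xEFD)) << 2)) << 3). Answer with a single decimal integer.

0b010101001100 = 010101001100
0x671 = 011001110001
→ & → 010001000000 = 1088
0xEFD = 111011111101
→ & → 010001000000 = 1088
→ << 2 (mod 2^12) → 000100000000 = 256
→ << 3 (mod 2^12) → 100000000000 = 2048

2048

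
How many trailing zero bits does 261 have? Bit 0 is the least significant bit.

0

261 = 100000101
Trailing zeros: 0, so the lowest set bit is bit 0 (value 1).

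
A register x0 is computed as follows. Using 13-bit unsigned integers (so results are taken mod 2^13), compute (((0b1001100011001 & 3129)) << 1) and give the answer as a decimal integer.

0b1001100011001 = 1001100011001
3129 = 0110000111001
→ & → 0000000011001 = 25
→ << 1 (mod 2^13) → 0000000110010 = 50

50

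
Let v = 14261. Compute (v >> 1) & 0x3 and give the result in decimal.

v = 11011110110101
Shift right by 1: 1101111011010
Mask low 2 bits: 10 = 2

2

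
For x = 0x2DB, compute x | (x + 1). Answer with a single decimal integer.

x = 1011011011 = 731
x + 1 = 1011011100
OR    = 1011011111 = 735
(x | (x + 1) sets the lowest cleared bit.)

735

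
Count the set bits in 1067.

1067 = 10000101011
Count the 1s: 1 + 1 + 1 + 1 + 1 = 5

5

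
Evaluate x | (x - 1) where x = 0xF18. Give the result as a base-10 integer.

x = 111100011000 = 3864
x - 1 = 111100010111
OR    = 111100011111 = 3871
(x | (x - 1) sets all bits below the lowest set bit.)

3871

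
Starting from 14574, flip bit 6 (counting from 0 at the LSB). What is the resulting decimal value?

x = 11100011101110
bit 6 is currently 1; toggle it via x ^ (1 << 6) = x ^ 64
→ 11100010101110 = 14510

14510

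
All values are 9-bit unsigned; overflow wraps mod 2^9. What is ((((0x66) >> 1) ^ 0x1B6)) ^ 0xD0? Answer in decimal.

341

0x66 = 001100110
→ >> 1 → 000110011 = 51
0x1B6 = 110110110
→ ^ → 110000101 = 389
0xD0 = 011010000
→ ^ → 101010101 = 341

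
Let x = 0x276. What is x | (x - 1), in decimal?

x = 1001110110 = 630
x - 1 = 1001110101
OR    = 1001110111 = 631
(x | (x - 1) sets all bits below the lowest set bit.)

631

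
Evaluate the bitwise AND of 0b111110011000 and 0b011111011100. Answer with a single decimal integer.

1944

a = 111110011000
b = 011111011100
AND → 011110011000 = 1944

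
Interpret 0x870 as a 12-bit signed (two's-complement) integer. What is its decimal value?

-1936

pattern = 100001110000 (MSB is 1 ⇒ negative)
Invert: 011110001111, add 1 → 011110010000 = 1936, so the value is -1936.
(Equivalently: 2160 - 2^12 = 2160 - 4096 = -1936.)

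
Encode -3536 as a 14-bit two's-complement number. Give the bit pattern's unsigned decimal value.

12848

3536 in 14 bits: 00110111010000
Invert: 11001000101111
Add 1:  11001000110000 = 12848
(Check: 2^14 - 3536 = 16384 - 3536 = 12848.)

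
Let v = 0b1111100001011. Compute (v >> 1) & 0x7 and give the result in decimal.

5

v = 1111100001011
Shift right by 1: 111110000101
Mask low 3 bits: 101 = 5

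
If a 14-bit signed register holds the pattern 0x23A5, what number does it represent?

-7259

pattern = 10001110100101 (MSB is 1 ⇒ negative)
Invert: 01110001011010, add 1 → 01110001011011 = 7259, so the value is -7259.
(Equivalently: 9125 - 2^14 = 9125 - 16384 = -7259.)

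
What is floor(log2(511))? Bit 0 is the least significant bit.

511 = 111111111
The topmost 1 is at position 8 (since 2^8 = 256 ≤ 511 < 512).

8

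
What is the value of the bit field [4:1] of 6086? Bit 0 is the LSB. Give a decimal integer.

3

v = 1011111000110
Shift right by 1: 101111100011
Mask low 4 bits: 0011 = 3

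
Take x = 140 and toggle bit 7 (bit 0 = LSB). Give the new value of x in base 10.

x = 0010001100
bit 7 is currently 1; toggle it via x ^ (1 << 7) = x ^ 128
→ 0000001100 = 12

12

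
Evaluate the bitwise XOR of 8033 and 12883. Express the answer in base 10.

11570

8033 = 01111101100001
12883 = 11001001010011
XOR → 10110100110010 = 11570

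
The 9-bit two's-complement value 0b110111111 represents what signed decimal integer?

-65

pattern = 110111111 (MSB is 1 ⇒ negative)
Invert: 001000000, add 1 → 001000001 = 65, so the value is -65.
(Equivalently: 447 - 2^9 = 447 - 512 = -65.)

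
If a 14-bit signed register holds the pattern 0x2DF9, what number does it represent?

-4615

pattern = 10110111111001 (MSB is 1 ⇒ negative)
Invert: 01001000000110, add 1 → 01001000000111 = 4615, so the value is -4615.
(Equivalently: 11769 - 2^14 = 11769 - 16384 = -4615.)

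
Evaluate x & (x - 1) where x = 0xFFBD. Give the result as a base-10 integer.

65468

x = 1111111110111101 = 65469
x - 1 = 1111111110111100
AND   = 1111111110111100 = 65468
(x & (x - 1) clears the lowest set bit of x.)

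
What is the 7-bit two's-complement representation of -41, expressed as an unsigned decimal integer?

87

41 in 7 bits: 0101001
Invert: 1010110
Add 1:  1010111 = 87
(Check: 2^7 - 41 = 128 - 41 = 87.)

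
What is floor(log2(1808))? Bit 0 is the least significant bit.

10

1808 = 11100010000
The topmost 1 is at position 10 (since 2^10 = 1024 ≤ 1808 < 2048).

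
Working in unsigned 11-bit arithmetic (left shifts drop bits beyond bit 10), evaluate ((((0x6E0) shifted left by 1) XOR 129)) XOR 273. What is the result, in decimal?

0x6E0 = 11011100000
→ shifted left by 1 (mod 2^11) → 10111000000 = 1472
129 = 00010000001
→ XOR → 10101000001 = 1345
273 = 00100010001
→ XOR → 10001010000 = 1104

1104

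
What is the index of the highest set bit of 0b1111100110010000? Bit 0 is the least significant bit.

0b1111100110010000 = 1111100110010000
The topmost 1 is at position 15 (since 2^15 = 32768 ≤ 63888 < 65536).

15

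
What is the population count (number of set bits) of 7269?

7269 = 1110001100101
Count the 1s: 1 + 1 + 1 + 1 + 1 + 1 + 1 = 7

7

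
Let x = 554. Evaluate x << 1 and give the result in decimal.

1108

554 = 01000101010
shift left by 1 → 10001010100 = 1108
(equivalently, 554 × 2^1 = 554 × 2)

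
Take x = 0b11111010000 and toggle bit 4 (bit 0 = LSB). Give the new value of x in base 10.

x = 11111010000
bit 4 is currently 1; toggle it via x ^ (1 << 4) = x ^ 16
→ 11111000000 = 1984

1984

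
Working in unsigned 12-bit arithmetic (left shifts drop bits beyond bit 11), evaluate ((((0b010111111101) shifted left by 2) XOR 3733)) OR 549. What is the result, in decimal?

0b010111111101 = 010111111101
→ shifted left by 2 (mod 2^12) → 011111110100 = 2036
3733 = 111010010101
→ XOR → 100101100001 = 2401
549 = 001000100101
→ OR → 101101100101 = 2917

2917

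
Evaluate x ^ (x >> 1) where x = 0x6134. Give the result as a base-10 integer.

x = 110000100110100 = 24884
x>>1 = 011000010011010
XOR  = 101000110101110 = 20910
(x ^ (x >> 1) gives the standard binary-reflected Gray code of x.)

20910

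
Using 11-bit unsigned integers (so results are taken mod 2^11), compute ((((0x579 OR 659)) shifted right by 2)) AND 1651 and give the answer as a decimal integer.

114

0x579 = 10101111001
659 = 01010010011
→ OR → 11111111011 = 2043
→ shifted right by 2 → 00111111110 = 510
1651 = 11001110011
→ AND → 00001110010 = 114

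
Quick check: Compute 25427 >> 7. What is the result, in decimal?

25427 = 110001101010011
shift right by 7 → 000000011000110 = 198
(equivalently, floor(25427 / 128))

198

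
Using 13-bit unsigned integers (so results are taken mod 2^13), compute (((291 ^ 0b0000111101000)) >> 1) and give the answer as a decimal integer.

101

291 = 0000100100011
0b0000111101000 = 0000111101000
→ ^ → 0000011001011 = 203
→ >> 1 → 0000001100101 = 101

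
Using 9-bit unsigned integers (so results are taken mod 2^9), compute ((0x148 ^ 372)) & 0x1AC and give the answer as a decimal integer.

0x148 = 101001000
372 = 101110100
→ ^ → 000111100 = 60
0x1AC = 110101100
→ & → 000101100 = 44

44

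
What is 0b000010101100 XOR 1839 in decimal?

1923

a = 00010101100
1839 = 11100101111
XOR → 11110000011 = 1923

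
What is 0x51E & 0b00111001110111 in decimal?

1046

0x51E = 010100011110
b = 111001110111
AND → 010000010110 = 1046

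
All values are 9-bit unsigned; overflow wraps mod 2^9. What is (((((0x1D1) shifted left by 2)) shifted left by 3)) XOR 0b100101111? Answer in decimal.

271

0x1D1 = 111010001
→ shifted left by 2 (mod 2^9) → 101000100 = 324
→ shifted left by 3 (mod 2^9) → 000100000 = 32
0b100101111 = 100101111
→ XOR → 100001111 = 271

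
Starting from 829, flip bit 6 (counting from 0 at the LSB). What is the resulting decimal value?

893

x = 1100111101
bit 6 is currently 0; toggle it via x ^ (1 << 6) = x ^ 64
→ 1101111101 = 893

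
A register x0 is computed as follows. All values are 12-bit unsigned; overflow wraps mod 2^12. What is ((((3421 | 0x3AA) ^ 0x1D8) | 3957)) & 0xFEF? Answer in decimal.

3421 = 110101011101
0x3AA = 001110101010
→ | → 111111111111 = 4095
0x1D8 = 000111011000
→ ^ → 111000100111 = 3623
3957 = 111101110101
→ | → 111101110111 = 3959
0xFEF = 111111101111
→ & → 111101100111 = 3943

3943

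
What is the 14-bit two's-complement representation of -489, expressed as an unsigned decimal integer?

15895

489 in 14 bits: 00000111101001
Invert: 11111000010110
Add 1:  11111000010111 = 15895
(Check: 2^14 - 489 = 16384 - 489 = 15895.)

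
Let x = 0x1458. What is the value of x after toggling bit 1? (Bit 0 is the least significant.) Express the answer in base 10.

x = 1010001011000
bit 1 is currently 0; toggle it via x ^ (1 << 1) = x ^ 2
→ 1010001011010 = 5210

5210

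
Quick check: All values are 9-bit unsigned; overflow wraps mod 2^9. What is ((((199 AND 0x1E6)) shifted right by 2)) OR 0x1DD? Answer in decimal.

199 = 011000111
0x1E6 = 111100110
→ AND → 011000110 = 198
→ shifted right by 2 → 000110001 = 49
0x1DD = 111011101
→ OR → 111111101 = 509

509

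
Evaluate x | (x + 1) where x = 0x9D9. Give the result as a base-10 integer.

2523

x = 100111011001 = 2521
x + 1 = 100111011010
OR    = 100111011011 = 2523
(x | (x + 1) sets the lowest cleared bit.)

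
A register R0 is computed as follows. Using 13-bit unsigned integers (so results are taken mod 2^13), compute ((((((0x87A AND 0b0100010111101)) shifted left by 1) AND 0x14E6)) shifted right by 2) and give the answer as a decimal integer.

0x87A = 0100001111010
0b0100010111101 = 0100010111101
→ AND → 0100000111000 = 2104
→ shifted left by 1 (mod 2^13) → 1000001110000 = 4208
0x14E6 = 1010011100110
→ AND → 1000001100000 = 4192
→ shifted right by 2 → 0010000011000 = 1048

1048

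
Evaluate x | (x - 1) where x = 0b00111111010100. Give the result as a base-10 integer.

x = 111111010100 = 4052
x - 1 = 111111010011
OR    = 111111010111 = 4055
(x | (x - 1) sets all bits below the lowest set bit.)

4055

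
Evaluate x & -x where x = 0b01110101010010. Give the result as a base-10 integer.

x = 1110101010010 = 7506
-x (two's complement) = …0001010101110
AND   = 0000000000010 = 2
(x & -x isolates the lowest set bit of x.)

2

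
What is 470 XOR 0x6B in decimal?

470 = 111010110
0x6B = 001101011
XOR → 110111101 = 445

445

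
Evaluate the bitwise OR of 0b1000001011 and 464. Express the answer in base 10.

987

a = 1000001011
464 = 0111010000
 OR → 1111011011 = 987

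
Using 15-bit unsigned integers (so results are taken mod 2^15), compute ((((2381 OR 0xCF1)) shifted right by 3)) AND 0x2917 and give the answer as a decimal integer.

279

2381 = 000100101001101
0xCF1 = 000110011110001
→ OR → 000110111111101 = 3581
→ shifted right by 3 → 000000110111111 = 447
0x2917 = 010100100010111
→ AND → 000000100010111 = 279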